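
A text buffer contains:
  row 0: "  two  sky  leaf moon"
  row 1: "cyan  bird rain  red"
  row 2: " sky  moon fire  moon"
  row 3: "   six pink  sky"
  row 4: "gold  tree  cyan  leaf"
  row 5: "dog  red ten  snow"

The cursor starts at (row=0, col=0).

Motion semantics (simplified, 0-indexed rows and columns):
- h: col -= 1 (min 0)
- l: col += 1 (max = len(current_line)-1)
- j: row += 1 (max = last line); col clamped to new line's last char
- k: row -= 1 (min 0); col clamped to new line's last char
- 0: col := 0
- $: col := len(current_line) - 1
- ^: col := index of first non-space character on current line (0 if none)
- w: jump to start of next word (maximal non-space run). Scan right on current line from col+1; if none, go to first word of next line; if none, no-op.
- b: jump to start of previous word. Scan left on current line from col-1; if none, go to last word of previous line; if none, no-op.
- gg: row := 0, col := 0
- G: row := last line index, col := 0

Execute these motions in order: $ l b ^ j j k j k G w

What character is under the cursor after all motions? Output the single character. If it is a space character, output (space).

Answer: r

Derivation:
After 1 ($): row=0 col=20 char='n'
After 2 (l): row=0 col=20 char='n'
After 3 (b): row=0 col=17 char='m'
After 4 (^): row=0 col=2 char='t'
After 5 (j): row=1 col=2 char='a'
After 6 (j): row=2 col=2 char='k'
After 7 (k): row=1 col=2 char='a'
After 8 (j): row=2 col=2 char='k'
After 9 (k): row=1 col=2 char='a'
After 10 (G): row=5 col=0 char='d'
After 11 (w): row=5 col=5 char='r'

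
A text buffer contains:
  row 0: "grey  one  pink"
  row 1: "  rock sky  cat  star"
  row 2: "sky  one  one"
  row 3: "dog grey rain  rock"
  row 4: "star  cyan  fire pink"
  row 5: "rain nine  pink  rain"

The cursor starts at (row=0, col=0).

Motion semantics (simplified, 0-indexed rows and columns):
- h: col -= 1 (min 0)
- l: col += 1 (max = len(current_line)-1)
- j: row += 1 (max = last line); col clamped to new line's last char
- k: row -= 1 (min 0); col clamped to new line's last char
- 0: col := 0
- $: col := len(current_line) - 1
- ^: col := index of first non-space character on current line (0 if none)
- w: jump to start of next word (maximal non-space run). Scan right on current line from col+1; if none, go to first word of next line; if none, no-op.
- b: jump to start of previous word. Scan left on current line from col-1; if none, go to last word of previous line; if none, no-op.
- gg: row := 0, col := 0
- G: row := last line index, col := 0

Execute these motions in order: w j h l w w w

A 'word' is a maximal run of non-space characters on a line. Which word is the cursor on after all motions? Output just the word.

After 1 (w): row=0 col=6 char='o'
After 2 (j): row=1 col=6 char='_'
After 3 (h): row=1 col=5 char='k'
After 4 (l): row=1 col=6 char='_'
After 5 (w): row=1 col=7 char='s'
After 6 (w): row=1 col=12 char='c'
After 7 (w): row=1 col=17 char='s'

Answer: star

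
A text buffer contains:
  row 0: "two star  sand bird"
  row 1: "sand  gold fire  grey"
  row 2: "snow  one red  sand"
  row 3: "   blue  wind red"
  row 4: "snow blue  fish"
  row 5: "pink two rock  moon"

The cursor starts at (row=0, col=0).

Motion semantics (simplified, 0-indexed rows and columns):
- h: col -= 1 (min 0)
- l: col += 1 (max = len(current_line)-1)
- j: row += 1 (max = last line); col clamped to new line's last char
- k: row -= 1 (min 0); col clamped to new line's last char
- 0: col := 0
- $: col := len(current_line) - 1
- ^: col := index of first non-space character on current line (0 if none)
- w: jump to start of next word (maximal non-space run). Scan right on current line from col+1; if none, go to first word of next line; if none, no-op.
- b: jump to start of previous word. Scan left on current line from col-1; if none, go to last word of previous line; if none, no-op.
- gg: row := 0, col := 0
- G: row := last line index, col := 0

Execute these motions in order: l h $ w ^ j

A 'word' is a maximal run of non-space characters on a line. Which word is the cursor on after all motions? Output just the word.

Answer: snow

Derivation:
After 1 (l): row=0 col=1 char='w'
After 2 (h): row=0 col=0 char='t'
After 3 ($): row=0 col=18 char='d'
After 4 (w): row=1 col=0 char='s'
After 5 (^): row=1 col=0 char='s'
After 6 (j): row=2 col=0 char='s'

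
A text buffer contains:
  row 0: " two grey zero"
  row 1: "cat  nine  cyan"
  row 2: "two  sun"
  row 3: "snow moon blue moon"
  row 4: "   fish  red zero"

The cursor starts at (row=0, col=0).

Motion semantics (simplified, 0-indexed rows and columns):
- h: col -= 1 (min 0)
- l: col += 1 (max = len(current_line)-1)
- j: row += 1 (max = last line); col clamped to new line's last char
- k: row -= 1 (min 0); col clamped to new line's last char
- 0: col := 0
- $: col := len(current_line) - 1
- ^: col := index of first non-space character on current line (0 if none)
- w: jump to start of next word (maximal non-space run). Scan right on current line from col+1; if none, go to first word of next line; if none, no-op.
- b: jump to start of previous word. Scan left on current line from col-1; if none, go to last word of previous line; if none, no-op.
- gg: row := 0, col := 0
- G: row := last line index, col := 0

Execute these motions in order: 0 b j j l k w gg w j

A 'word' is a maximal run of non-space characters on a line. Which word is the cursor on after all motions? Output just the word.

After 1 (0): row=0 col=0 char='_'
After 2 (b): row=0 col=0 char='_'
After 3 (j): row=1 col=0 char='c'
After 4 (j): row=2 col=0 char='t'
After 5 (l): row=2 col=1 char='w'
After 6 (k): row=1 col=1 char='a'
After 7 (w): row=1 col=5 char='n'
After 8 (gg): row=0 col=0 char='_'
After 9 (w): row=0 col=1 char='t'
After 10 (j): row=1 col=1 char='a'

Answer: cat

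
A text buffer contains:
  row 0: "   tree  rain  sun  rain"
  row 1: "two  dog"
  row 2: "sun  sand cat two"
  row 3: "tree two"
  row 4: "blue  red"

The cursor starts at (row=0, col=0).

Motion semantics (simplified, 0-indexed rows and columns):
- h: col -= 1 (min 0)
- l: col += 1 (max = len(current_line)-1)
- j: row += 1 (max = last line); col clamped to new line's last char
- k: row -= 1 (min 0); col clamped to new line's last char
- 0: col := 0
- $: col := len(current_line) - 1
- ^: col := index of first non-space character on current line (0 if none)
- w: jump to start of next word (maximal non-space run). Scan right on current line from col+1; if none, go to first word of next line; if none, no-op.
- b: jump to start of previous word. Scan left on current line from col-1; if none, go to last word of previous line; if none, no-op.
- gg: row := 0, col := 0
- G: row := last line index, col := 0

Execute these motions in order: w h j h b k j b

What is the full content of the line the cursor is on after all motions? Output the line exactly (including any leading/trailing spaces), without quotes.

After 1 (w): row=0 col=3 char='t'
After 2 (h): row=0 col=2 char='_'
After 3 (j): row=1 col=2 char='o'
After 4 (h): row=1 col=1 char='w'
After 5 (b): row=1 col=0 char='t'
After 6 (k): row=0 col=0 char='_'
After 7 (j): row=1 col=0 char='t'
After 8 (b): row=0 col=20 char='r'

Answer:    tree  rain  sun  rain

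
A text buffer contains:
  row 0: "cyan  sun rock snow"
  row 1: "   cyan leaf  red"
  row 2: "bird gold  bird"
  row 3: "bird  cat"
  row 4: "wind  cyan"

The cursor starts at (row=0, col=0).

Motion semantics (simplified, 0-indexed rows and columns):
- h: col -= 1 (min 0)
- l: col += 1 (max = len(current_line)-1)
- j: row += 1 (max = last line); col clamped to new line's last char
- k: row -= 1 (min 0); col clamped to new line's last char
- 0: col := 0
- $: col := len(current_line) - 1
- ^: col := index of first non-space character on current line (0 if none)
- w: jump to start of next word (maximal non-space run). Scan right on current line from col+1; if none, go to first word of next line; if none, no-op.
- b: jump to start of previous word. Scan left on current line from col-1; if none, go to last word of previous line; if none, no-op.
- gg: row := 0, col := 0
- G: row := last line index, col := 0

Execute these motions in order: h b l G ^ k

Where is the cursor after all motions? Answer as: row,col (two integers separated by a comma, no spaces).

After 1 (h): row=0 col=0 char='c'
After 2 (b): row=0 col=0 char='c'
After 3 (l): row=0 col=1 char='y'
After 4 (G): row=4 col=0 char='w'
After 5 (^): row=4 col=0 char='w'
After 6 (k): row=3 col=0 char='b'

Answer: 3,0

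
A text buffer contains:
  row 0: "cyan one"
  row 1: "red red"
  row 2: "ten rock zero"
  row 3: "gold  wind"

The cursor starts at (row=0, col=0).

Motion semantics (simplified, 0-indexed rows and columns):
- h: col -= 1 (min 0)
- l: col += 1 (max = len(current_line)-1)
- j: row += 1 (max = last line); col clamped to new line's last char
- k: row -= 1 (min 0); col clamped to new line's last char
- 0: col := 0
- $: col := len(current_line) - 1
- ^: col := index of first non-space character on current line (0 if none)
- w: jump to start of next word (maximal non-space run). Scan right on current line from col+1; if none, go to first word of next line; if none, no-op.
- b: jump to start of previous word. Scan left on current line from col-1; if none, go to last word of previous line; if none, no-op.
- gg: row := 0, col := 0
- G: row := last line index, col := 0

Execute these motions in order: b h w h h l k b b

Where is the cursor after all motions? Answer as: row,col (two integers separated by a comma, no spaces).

Answer: 0,0

Derivation:
After 1 (b): row=0 col=0 char='c'
After 2 (h): row=0 col=0 char='c'
After 3 (w): row=0 col=5 char='o'
After 4 (h): row=0 col=4 char='_'
After 5 (h): row=0 col=3 char='n'
After 6 (l): row=0 col=4 char='_'
After 7 (k): row=0 col=4 char='_'
After 8 (b): row=0 col=0 char='c'
After 9 (b): row=0 col=0 char='c'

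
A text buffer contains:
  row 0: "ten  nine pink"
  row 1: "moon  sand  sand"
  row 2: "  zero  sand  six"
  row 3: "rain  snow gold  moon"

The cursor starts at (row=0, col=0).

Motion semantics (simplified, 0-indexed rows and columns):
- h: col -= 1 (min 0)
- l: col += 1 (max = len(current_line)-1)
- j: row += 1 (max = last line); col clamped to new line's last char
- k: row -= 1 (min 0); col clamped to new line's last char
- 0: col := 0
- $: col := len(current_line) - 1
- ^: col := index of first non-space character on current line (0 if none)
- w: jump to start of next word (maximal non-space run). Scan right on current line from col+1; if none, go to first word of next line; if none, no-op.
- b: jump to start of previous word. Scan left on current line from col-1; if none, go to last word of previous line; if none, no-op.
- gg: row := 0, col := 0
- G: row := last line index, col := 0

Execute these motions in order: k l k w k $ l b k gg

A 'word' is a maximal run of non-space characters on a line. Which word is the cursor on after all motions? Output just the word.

Answer: ten

Derivation:
After 1 (k): row=0 col=0 char='t'
After 2 (l): row=0 col=1 char='e'
After 3 (k): row=0 col=1 char='e'
After 4 (w): row=0 col=5 char='n'
After 5 (k): row=0 col=5 char='n'
After 6 ($): row=0 col=13 char='k'
After 7 (l): row=0 col=13 char='k'
After 8 (b): row=0 col=10 char='p'
After 9 (k): row=0 col=10 char='p'
After 10 (gg): row=0 col=0 char='t'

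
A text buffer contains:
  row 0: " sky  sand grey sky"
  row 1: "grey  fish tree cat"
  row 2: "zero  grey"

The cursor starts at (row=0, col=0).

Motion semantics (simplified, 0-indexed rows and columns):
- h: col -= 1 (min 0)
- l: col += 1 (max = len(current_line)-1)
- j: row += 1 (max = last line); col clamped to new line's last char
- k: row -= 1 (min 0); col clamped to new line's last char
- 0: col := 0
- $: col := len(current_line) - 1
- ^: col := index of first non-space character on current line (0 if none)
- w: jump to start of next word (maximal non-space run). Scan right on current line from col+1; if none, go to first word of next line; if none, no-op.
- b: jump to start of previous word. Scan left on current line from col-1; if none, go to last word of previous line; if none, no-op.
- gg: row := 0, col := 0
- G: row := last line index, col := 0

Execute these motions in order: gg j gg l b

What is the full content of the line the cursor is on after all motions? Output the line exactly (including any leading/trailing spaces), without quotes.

After 1 (gg): row=0 col=0 char='_'
After 2 (j): row=1 col=0 char='g'
After 3 (gg): row=0 col=0 char='_'
After 4 (l): row=0 col=1 char='s'
After 5 (b): row=0 col=1 char='s'

Answer:  sky  sand grey sky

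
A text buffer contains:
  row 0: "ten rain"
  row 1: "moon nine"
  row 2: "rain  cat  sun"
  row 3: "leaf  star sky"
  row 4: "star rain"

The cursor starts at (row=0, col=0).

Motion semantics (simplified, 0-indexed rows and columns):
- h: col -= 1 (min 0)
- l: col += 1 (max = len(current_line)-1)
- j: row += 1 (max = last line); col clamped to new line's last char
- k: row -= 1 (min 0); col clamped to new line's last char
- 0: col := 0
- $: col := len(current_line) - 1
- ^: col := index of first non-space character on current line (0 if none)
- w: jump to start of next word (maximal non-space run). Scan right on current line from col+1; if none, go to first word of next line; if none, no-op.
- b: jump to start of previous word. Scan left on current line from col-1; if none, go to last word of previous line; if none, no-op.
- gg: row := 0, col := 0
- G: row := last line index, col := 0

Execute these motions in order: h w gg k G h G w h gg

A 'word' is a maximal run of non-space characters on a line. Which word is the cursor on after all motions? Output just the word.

Answer: ten

Derivation:
After 1 (h): row=0 col=0 char='t'
After 2 (w): row=0 col=4 char='r'
After 3 (gg): row=0 col=0 char='t'
After 4 (k): row=0 col=0 char='t'
After 5 (G): row=4 col=0 char='s'
After 6 (h): row=4 col=0 char='s'
After 7 (G): row=4 col=0 char='s'
After 8 (w): row=4 col=5 char='r'
After 9 (h): row=4 col=4 char='_'
After 10 (gg): row=0 col=0 char='t'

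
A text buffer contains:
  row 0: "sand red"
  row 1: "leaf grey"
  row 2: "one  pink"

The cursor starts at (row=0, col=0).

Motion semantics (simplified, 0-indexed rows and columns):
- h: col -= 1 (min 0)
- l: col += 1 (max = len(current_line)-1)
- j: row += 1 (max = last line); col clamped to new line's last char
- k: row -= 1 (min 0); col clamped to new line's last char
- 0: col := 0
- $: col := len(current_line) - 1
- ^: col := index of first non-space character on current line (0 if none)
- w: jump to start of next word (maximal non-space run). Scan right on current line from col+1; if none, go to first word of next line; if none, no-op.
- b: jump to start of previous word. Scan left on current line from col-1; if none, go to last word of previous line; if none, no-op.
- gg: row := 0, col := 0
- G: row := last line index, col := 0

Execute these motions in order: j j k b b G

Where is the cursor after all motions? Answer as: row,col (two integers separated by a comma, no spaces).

After 1 (j): row=1 col=0 char='l'
After 2 (j): row=2 col=0 char='o'
After 3 (k): row=1 col=0 char='l'
After 4 (b): row=0 col=5 char='r'
After 5 (b): row=0 col=0 char='s'
After 6 (G): row=2 col=0 char='o'

Answer: 2,0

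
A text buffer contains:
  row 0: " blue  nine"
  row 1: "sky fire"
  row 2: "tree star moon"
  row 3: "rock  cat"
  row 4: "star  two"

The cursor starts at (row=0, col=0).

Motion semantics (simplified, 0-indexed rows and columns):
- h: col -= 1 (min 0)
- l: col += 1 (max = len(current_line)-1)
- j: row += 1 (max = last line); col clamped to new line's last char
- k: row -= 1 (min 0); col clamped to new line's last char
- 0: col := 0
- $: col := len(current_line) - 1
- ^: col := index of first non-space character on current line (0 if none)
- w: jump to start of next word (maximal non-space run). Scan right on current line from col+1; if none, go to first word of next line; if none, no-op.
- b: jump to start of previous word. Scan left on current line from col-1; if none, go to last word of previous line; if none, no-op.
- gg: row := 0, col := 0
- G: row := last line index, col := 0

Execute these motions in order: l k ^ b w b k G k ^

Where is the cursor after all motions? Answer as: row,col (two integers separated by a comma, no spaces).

Answer: 3,0

Derivation:
After 1 (l): row=0 col=1 char='b'
After 2 (k): row=0 col=1 char='b'
After 3 (^): row=0 col=1 char='b'
After 4 (b): row=0 col=1 char='b'
After 5 (w): row=0 col=7 char='n'
After 6 (b): row=0 col=1 char='b'
After 7 (k): row=0 col=1 char='b'
After 8 (G): row=4 col=0 char='s'
After 9 (k): row=3 col=0 char='r'
After 10 (^): row=3 col=0 char='r'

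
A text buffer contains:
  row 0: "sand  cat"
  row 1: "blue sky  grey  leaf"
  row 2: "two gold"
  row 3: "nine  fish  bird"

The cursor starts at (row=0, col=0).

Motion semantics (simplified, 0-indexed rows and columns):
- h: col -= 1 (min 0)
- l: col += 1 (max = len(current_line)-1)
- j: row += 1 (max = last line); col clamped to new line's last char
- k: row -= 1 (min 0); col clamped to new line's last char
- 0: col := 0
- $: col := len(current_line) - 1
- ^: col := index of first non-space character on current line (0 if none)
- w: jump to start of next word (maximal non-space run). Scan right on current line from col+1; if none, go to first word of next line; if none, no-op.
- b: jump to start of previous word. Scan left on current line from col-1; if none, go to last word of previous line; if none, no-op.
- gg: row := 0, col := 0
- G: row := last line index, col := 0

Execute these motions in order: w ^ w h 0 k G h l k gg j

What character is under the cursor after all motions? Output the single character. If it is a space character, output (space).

After 1 (w): row=0 col=6 char='c'
After 2 (^): row=0 col=0 char='s'
After 3 (w): row=0 col=6 char='c'
After 4 (h): row=0 col=5 char='_'
After 5 (0): row=0 col=0 char='s'
After 6 (k): row=0 col=0 char='s'
After 7 (G): row=3 col=0 char='n'
After 8 (h): row=3 col=0 char='n'
After 9 (l): row=3 col=1 char='i'
After 10 (k): row=2 col=1 char='w'
After 11 (gg): row=0 col=0 char='s'
After 12 (j): row=1 col=0 char='b'

Answer: b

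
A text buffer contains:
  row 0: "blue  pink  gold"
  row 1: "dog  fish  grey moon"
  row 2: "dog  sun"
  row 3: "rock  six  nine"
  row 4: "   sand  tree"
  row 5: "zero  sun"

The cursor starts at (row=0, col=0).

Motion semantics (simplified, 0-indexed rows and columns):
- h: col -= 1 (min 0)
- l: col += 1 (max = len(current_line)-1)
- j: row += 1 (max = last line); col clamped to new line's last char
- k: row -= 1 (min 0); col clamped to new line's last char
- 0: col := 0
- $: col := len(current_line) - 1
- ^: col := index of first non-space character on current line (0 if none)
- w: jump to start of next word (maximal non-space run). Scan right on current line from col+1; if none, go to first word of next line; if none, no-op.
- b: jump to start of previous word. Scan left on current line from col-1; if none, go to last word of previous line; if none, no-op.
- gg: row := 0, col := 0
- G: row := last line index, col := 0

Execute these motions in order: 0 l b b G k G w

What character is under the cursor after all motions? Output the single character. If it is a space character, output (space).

Answer: s

Derivation:
After 1 (0): row=0 col=0 char='b'
After 2 (l): row=0 col=1 char='l'
After 3 (b): row=0 col=0 char='b'
After 4 (b): row=0 col=0 char='b'
After 5 (G): row=5 col=0 char='z'
After 6 (k): row=4 col=0 char='_'
After 7 (G): row=5 col=0 char='z'
After 8 (w): row=5 col=6 char='s'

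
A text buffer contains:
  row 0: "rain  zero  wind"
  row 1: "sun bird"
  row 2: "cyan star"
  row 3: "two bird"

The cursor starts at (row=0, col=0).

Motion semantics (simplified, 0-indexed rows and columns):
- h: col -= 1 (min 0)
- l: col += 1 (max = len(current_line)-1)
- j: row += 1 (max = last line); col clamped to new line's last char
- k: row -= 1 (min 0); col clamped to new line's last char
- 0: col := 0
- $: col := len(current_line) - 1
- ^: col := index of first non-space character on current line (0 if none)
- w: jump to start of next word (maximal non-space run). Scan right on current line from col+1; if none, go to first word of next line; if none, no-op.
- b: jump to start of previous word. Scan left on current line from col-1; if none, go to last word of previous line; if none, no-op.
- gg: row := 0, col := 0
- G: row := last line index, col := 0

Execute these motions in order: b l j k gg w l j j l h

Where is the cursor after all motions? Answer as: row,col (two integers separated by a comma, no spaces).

Answer: 2,7

Derivation:
After 1 (b): row=0 col=0 char='r'
After 2 (l): row=0 col=1 char='a'
After 3 (j): row=1 col=1 char='u'
After 4 (k): row=0 col=1 char='a'
After 5 (gg): row=0 col=0 char='r'
After 6 (w): row=0 col=6 char='z'
After 7 (l): row=0 col=7 char='e'
After 8 (j): row=1 col=7 char='d'
After 9 (j): row=2 col=7 char='a'
After 10 (l): row=2 col=8 char='r'
After 11 (h): row=2 col=7 char='a'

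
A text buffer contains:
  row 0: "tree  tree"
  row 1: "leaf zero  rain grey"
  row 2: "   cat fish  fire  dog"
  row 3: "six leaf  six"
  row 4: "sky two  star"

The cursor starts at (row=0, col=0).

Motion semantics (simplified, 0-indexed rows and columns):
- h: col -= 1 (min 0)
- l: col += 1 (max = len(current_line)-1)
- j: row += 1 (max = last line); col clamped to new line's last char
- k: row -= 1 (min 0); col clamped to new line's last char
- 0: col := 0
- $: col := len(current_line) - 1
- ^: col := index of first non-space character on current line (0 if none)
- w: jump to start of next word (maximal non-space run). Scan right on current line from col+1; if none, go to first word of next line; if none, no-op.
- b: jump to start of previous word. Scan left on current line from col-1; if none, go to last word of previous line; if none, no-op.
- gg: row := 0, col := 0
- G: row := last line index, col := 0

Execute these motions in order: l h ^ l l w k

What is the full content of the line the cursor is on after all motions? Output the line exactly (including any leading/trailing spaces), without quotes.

After 1 (l): row=0 col=1 char='r'
After 2 (h): row=0 col=0 char='t'
After 3 (^): row=0 col=0 char='t'
After 4 (l): row=0 col=1 char='r'
After 5 (l): row=0 col=2 char='e'
After 6 (w): row=0 col=6 char='t'
After 7 (k): row=0 col=6 char='t'

Answer: tree  tree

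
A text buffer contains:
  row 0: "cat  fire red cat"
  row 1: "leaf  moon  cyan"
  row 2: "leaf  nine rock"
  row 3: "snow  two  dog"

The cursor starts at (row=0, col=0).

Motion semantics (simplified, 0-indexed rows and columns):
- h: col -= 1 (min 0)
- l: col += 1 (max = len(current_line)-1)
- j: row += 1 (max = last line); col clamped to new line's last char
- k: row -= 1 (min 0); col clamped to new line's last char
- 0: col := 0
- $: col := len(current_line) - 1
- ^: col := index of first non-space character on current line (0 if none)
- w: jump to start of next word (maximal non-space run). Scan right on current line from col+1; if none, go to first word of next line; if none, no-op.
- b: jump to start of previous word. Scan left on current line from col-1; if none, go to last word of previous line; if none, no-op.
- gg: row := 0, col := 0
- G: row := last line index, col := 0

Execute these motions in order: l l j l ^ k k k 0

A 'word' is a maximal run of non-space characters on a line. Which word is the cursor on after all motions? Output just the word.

Answer: cat

Derivation:
After 1 (l): row=0 col=1 char='a'
After 2 (l): row=0 col=2 char='t'
After 3 (j): row=1 col=2 char='a'
After 4 (l): row=1 col=3 char='f'
After 5 (^): row=1 col=0 char='l'
After 6 (k): row=0 col=0 char='c'
After 7 (k): row=0 col=0 char='c'
After 8 (k): row=0 col=0 char='c'
After 9 (0): row=0 col=0 char='c'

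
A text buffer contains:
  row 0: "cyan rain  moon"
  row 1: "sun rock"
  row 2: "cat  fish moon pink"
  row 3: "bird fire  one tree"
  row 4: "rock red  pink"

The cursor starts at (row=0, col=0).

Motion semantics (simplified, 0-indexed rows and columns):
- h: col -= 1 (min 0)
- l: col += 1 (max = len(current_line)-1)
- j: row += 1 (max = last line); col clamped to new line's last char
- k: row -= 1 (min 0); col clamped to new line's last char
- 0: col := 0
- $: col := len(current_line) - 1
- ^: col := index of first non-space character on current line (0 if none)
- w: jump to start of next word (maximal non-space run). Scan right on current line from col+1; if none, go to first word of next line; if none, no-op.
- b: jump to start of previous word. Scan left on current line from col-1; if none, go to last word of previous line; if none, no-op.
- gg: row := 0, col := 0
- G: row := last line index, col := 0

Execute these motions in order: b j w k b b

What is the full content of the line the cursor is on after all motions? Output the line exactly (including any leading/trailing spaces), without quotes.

Answer: cyan rain  moon

Derivation:
After 1 (b): row=0 col=0 char='c'
After 2 (j): row=1 col=0 char='s'
After 3 (w): row=1 col=4 char='r'
After 4 (k): row=0 col=4 char='_'
After 5 (b): row=0 col=0 char='c'
After 6 (b): row=0 col=0 char='c'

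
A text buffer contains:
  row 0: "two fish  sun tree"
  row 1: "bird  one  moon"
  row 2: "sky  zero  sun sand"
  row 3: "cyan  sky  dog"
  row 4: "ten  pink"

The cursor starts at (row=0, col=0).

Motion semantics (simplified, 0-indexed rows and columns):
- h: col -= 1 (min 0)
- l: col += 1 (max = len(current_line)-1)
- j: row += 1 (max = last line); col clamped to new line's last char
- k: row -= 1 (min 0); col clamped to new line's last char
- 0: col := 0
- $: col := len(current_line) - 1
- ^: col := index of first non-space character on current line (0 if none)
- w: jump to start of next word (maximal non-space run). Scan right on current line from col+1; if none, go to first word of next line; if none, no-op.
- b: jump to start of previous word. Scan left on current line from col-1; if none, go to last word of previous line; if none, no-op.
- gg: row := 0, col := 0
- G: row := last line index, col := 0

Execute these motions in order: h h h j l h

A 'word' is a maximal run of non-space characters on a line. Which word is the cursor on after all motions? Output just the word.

After 1 (h): row=0 col=0 char='t'
After 2 (h): row=0 col=0 char='t'
After 3 (h): row=0 col=0 char='t'
After 4 (j): row=1 col=0 char='b'
After 5 (l): row=1 col=1 char='i'
After 6 (h): row=1 col=0 char='b'

Answer: bird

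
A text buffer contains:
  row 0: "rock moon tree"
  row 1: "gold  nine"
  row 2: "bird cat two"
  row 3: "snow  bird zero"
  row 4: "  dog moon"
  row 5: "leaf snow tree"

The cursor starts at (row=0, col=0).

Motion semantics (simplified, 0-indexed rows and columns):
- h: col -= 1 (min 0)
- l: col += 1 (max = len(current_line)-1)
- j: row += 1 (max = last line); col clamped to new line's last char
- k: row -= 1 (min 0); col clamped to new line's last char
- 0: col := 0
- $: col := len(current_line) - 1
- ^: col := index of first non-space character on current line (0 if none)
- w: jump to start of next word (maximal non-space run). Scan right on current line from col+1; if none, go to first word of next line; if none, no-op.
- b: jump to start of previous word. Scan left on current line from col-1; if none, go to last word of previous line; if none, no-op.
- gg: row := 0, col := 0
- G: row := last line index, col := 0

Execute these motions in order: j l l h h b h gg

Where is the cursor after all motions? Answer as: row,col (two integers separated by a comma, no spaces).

Answer: 0,0

Derivation:
After 1 (j): row=1 col=0 char='g'
After 2 (l): row=1 col=1 char='o'
After 3 (l): row=1 col=2 char='l'
After 4 (h): row=1 col=1 char='o'
After 5 (h): row=1 col=0 char='g'
After 6 (b): row=0 col=10 char='t'
After 7 (h): row=0 col=9 char='_'
After 8 (gg): row=0 col=0 char='r'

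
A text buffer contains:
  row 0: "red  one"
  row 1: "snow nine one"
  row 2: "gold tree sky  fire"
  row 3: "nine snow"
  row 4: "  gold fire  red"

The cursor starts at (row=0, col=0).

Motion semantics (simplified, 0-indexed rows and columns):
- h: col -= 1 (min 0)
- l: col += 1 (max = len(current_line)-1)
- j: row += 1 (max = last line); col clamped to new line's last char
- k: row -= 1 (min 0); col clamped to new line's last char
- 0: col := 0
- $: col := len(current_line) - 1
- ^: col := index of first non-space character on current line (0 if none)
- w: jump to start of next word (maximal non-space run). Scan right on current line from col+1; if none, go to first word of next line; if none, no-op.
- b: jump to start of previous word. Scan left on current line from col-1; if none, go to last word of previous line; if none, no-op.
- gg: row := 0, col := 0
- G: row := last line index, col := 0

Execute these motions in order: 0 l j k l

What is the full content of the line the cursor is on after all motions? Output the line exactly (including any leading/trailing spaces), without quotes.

Answer: red  one

Derivation:
After 1 (0): row=0 col=0 char='r'
After 2 (l): row=0 col=1 char='e'
After 3 (j): row=1 col=1 char='n'
After 4 (k): row=0 col=1 char='e'
After 5 (l): row=0 col=2 char='d'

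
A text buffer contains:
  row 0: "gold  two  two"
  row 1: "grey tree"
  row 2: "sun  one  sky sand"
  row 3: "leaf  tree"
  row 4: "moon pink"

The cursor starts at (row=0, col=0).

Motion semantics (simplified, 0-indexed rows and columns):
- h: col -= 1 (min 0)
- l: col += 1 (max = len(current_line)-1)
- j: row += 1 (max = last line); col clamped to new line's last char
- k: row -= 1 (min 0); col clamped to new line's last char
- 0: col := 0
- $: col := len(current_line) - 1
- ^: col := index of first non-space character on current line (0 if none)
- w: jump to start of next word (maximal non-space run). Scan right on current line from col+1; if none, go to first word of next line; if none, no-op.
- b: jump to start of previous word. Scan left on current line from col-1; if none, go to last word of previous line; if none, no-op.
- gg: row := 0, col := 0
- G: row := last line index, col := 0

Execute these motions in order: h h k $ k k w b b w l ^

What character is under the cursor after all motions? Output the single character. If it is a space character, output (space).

After 1 (h): row=0 col=0 char='g'
After 2 (h): row=0 col=0 char='g'
After 3 (k): row=0 col=0 char='g'
After 4 ($): row=0 col=13 char='o'
After 5 (k): row=0 col=13 char='o'
After 6 (k): row=0 col=13 char='o'
After 7 (w): row=1 col=0 char='g'
After 8 (b): row=0 col=11 char='t'
After 9 (b): row=0 col=6 char='t'
After 10 (w): row=0 col=11 char='t'
After 11 (l): row=0 col=12 char='w'
After 12 (^): row=0 col=0 char='g'

Answer: g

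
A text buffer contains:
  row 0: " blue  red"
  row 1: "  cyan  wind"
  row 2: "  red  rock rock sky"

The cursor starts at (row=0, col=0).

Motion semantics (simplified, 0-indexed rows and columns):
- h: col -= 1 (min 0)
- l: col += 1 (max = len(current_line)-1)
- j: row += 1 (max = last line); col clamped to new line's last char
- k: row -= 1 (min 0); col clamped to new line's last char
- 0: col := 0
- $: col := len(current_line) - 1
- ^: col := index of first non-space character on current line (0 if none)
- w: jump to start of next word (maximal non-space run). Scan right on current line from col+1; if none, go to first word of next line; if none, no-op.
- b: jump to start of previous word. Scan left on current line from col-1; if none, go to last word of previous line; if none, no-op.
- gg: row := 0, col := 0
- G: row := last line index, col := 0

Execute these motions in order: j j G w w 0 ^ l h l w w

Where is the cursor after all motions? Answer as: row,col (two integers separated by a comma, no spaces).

After 1 (j): row=1 col=0 char='_'
After 2 (j): row=2 col=0 char='_'
After 3 (G): row=2 col=0 char='_'
After 4 (w): row=2 col=2 char='r'
After 5 (w): row=2 col=7 char='r'
After 6 (0): row=2 col=0 char='_'
After 7 (^): row=2 col=2 char='r'
After 8 (l): row=2 col=3 char='e'
After 9 (h): row=2 col=2 char='r'
After 10 (l): row=2 col=3 char='e'
After 11 (w): row=2 col=7 char='r'
After 12 (w): row=2 col=12 char='r'

Answer: 2,12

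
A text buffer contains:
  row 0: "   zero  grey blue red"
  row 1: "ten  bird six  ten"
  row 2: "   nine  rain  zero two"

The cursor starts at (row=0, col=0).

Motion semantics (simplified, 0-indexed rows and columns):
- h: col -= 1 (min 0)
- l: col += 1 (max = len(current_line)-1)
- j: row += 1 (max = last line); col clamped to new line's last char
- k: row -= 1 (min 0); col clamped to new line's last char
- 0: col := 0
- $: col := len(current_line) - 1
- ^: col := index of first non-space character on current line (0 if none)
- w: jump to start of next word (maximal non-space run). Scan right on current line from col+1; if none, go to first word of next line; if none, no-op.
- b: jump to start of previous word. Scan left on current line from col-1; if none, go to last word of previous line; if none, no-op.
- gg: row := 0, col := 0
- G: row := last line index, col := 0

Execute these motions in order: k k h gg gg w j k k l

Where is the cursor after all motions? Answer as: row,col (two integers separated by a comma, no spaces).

After 1 (k): row=0 col=0 char='_'
After 2 (k): row=0 col=0 char='_'
After 3 (h): row=0 col=0 char='_'
After 4 (gg): row=0 col=0 char='_'
After 5 (gg): row=0 col=0 char='_'
After 6 (w): row=0 col=3 char='z'
After 7 (j): row=1 col=3 char='_'
After 8 (k): row=0 col=3 char='z'
After 9 (k): row=0 col=3 char='z'
After 10 (l): row=0 col=4 char='e'

Answer: 0,4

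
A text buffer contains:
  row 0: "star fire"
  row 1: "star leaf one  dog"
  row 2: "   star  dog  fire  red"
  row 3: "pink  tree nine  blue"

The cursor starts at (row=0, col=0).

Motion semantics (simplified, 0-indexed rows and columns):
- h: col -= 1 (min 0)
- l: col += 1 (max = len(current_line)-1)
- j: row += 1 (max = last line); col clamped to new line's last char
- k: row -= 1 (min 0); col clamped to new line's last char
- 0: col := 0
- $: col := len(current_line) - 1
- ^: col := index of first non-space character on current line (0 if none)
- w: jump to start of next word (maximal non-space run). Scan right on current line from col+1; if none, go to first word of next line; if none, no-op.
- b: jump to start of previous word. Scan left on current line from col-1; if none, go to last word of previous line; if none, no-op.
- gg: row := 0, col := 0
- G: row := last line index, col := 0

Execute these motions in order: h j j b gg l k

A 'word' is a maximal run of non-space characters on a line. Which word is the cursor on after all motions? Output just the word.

After 1 (h): row=0 col=0 char='s'
After 2 (j): row=1 col=0 char='s'
After 3 (j): row=2 col=0 char='_'
After 4 (b): row=1 col=15 char='d'
After 5 (gg): row=0 col=0 char='s'
After 6 (l): row=0 col=1 char='t'
After 7 (k): row=0 col=1 char='t'

Answer: star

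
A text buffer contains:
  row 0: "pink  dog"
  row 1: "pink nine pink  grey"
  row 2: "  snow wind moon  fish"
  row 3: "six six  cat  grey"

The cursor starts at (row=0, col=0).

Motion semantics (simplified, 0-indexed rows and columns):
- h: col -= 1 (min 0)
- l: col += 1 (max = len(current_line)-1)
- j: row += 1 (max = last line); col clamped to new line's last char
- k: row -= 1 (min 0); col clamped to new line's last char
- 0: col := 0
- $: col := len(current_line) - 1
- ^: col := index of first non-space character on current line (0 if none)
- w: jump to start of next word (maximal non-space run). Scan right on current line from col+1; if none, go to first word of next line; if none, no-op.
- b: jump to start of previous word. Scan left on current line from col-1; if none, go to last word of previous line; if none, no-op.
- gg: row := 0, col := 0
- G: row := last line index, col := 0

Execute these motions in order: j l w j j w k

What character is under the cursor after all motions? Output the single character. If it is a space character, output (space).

Answer: n

Derivation:
After 1 (j): row=1 col=0 char='p'
After 2 (l): row=1 col=1 char='i'
After 3 (w): row=1 col=5 char='n'
After 4 (j): row=2 col=5 char='w'
After 5 (j): row=3 col=5 char='i'
After 6 (w): row=3 col=9 char='c'
After 7 (k): row=2 col=9 char='n'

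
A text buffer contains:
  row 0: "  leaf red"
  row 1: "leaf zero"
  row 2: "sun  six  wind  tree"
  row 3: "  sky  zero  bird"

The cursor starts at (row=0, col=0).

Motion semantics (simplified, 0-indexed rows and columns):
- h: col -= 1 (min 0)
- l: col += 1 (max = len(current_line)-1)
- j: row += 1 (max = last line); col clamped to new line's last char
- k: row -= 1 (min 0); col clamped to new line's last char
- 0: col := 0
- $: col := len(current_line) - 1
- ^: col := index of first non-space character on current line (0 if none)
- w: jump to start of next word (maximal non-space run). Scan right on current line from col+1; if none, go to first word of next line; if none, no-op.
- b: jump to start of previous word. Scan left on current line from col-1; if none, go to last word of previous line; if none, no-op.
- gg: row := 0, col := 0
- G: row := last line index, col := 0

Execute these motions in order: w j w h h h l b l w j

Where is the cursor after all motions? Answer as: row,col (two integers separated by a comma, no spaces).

Answer: 2,5

Derivation:
After 1 (w): row=0 col=2 char='l'
After 2 (j): row=1 col=2 char='a'
After 3 (w): row=1 col=5 char='z'
After 4 (h): row=1 col=4 char='_'
After 5 (h): row=1 col=3 char='f'
After 6 (h): row=1 col=2 char='a'
After 7 (l): row=1 col=3 char='f'
After 8 (b): row=1 col=0 char='l'
After 9 (l): row=1 col=1 char='e'
After 10 (w): row=1 col=5 char='z'
After 11 (j): row=2 col=5 char='s'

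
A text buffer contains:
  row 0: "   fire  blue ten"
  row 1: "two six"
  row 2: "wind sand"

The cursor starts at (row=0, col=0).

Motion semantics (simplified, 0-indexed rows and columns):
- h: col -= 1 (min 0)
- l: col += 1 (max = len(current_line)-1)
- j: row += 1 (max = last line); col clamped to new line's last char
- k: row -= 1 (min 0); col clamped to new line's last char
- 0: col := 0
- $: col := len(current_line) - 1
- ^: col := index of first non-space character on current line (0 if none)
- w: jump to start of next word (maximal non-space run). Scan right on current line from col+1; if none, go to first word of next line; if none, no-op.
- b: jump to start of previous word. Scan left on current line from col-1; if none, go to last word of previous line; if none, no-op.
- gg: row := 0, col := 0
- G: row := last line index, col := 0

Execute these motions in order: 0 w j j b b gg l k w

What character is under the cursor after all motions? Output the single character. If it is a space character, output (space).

After 1 (0): row=0 col=0 char='_'
After 2 (w): row=0 col=3 char='f'
After 3 (j): row=1 col=3 char='_'
After 4 (j): row=2 col=3 char='d'
After 5 (b): row=2 col=0 char='w'
After 6 (b): row=1 col=4 char='s'
After 7 (gg): row=0 col=0 char='_'
After 8 (l): row=0 col=1 char='_'
After 9 (k): row=0 col=1 char='_'
After 10 (w): row=0 col=3 char='f'

Answer: f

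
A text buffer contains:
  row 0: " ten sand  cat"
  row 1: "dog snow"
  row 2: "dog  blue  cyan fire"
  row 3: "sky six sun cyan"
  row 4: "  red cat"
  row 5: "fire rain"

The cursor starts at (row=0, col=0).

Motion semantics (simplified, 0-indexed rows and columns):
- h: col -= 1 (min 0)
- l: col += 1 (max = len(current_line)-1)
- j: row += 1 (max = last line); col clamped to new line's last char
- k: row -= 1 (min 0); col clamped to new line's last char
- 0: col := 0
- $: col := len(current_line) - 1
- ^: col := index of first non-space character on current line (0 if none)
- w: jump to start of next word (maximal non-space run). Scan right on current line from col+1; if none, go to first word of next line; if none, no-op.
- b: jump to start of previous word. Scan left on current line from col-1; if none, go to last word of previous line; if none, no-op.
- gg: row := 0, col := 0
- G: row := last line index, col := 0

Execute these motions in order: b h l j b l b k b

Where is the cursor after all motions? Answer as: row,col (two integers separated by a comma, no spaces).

Answer: 0,0

Derivation:
After 1 (b): row=0 col=0 char='_'
After 2 (h): row=0 col=0 char='_'
After 3 (l): row=0 col=1 char='t'
After 4 (j): row=1 col=1 char='o'
After 5 (b): row=1 col=0 char='d'
After 6 (l): row=1 col=1 char='o'
After 7 (b): row=1 col=0 char='d'
After 8 (k): row=0 col=0 char='_'
After 9 (b): row=0 col=0 char='_'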